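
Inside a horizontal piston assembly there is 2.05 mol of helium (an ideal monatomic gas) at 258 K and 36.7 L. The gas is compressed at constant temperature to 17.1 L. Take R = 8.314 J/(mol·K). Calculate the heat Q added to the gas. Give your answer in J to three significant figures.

Isothermal ⇒ ΔU = 0, so Q = W = nRT ln(V₂/V₁).
Q = (2.05)(8.314)(258) ln(17.1/36.7) = 4397 × -0.7637 = -3358 J.

Q ≈ -3360 J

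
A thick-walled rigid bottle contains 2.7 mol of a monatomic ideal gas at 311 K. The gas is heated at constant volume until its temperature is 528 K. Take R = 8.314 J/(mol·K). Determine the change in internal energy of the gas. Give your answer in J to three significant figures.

Constant volume ⇒ W = 0, so Q = ΔU = nCᵥΔT with Cᵥ = 3R/2 = 12.47 J/(mol·K).
ΔU = (2.7)(12.47)(528 − 311) = 7307 J.

ΔU ≈ 7310 J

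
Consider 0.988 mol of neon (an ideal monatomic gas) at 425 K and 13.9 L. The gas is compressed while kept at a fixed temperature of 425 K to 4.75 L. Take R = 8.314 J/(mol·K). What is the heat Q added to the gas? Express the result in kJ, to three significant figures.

Isothermal ⇒ ΔU = 0, so Q = W = nRT ln(V₂/V₁).
Q = (0.988)(8.314)(425) ln(4.75/13.9) = 3491 × -1.074 = -3748 J.

Q ≈ -3.75 kJ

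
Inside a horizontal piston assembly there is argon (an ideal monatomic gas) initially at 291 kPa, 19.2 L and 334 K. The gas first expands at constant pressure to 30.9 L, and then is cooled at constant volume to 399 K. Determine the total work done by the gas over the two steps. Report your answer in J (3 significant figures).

Step 1 (isobaric): W = PΔV = (291 kPa)(30.9 − 19.2 L) = 3405 J.
Step 2 (isochoric): W = 0 (constant volume).
W_total = 3405 + 0 = 3405 J.

W_total ≈ 3400 J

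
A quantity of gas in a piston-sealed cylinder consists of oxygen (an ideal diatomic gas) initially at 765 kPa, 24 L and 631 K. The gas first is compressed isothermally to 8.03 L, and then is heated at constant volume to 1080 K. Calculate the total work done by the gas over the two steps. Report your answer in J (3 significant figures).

W_total ≈ -20100 J

Step 1 (isothermal): W = P₁V₁ ln(V₂/V₁) = (18360) ln(8.03/24) = -20102 J.
Step 2 (isochoric): W = 0 (constant volume).
W_total = -20102 + 0 = -20102 J.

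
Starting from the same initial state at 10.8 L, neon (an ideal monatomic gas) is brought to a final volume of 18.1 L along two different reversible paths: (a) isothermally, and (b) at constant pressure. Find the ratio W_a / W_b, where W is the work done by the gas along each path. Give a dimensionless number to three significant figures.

Path (a) isothermal: W = P₁V₁ ln(V₂/V₁) → W_a/(P₁V₁) = 0.5164.
Path (b) isobaric: W = P₁(V₂ − V₁) → W_b/(P₁V₁) = 0.6759.
W_a / W_b = 0.5164 / 0.6759 = 0.7639.

W_a / W_b ≈ 0.764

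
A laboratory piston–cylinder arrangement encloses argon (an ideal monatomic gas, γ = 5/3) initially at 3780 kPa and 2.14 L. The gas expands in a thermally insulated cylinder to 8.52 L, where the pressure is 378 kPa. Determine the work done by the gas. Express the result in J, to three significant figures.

W ≈ 7300 J

Adiabatic: W = (P₁V₁ − P₂V₂)/(γ − 1) with γ = 5/3.
P₁V₁ = 8089 J, P₂V₂ = 3221 J.
W = (8089 − 3221) / 0.6667 = 7303 J.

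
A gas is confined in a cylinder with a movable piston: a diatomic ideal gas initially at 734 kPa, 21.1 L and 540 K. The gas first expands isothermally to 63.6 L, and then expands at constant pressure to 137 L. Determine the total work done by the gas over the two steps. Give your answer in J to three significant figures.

W_total ≈ 35000 J

Step 1 (isothermal): W = P₁V₁ ln(V₂/V₁) = (15487) ln(63.6/21.1) = 17088 J.
After step 1: P = 243.5 kPa, V = 63.6 L, T = 540 K.
Step 2 (isobaric): W = PΔV = (243.5 kPa)(137 − 63.6 L) = 17874 J.
W_total = 17088 + 17874 = 34962 J.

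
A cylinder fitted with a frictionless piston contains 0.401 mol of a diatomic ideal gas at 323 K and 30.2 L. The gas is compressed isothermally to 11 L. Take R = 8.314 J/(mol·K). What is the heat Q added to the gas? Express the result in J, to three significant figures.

Isothermal ⇒ ΔU = 0, so Q = W = nRT ln(V₂/V₁).
Q = (0.401)(8.314)(323) ln(11/30.2) = 1077 × -1.01 = -1088 J.

Q ≈ -1090 J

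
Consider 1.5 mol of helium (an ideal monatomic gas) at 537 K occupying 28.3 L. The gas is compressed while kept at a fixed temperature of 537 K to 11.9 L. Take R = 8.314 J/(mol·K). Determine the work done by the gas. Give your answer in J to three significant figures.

W ≈ -5800 J

Isothermal: W = nRT ln(V₂/V₁).
W = (1.5)(8.314)(537) × ln(11.9/28.3)
  = 6697 × -0.8663
W_by_gas = -5802 J.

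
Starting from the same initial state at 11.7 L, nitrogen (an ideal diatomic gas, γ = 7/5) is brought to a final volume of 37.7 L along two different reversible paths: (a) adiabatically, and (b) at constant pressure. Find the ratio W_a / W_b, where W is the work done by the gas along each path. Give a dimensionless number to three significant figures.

W_a / W_b ≈ 0.420

Path (a) adiabatic: W = P₁V₁(1 − (V₁/V₂)^(γ−1))/(γ−1) → W_a/(P₁V₁) = 0.9344.
Path (b) isobaric: W = P₁(V₂ − V₁) → W_b/(P₁V₁) = 2.222.
W_a / W_b = 0.9344 / 2.222 = 0.4205.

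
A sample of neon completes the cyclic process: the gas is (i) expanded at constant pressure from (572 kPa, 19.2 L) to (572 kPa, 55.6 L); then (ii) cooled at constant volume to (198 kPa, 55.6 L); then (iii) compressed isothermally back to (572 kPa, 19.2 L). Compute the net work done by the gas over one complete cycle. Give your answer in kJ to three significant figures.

W_net ≈ 9.12 kJ

Leg (i): W = PΔV = (572)(55.6 − 19.2) = 20821 J.
Leg (ii): W = 0.
Leg (iii): W = PᵢVᵢ ln(V_f/Vᵢ) = (11009) ln(19.2/55.6) = -11705 J.
W_net = 20821 − 11705 = 9115 J.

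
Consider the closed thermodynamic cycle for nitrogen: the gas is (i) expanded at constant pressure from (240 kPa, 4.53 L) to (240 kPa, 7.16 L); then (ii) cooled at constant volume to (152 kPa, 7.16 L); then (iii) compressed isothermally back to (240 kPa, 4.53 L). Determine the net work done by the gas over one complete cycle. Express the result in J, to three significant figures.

W_net ≈ 133 J

Leg (i): W = PΔV = (240)(7.16 − 4.53) = 631.2 J.
Leg (ii): W = 0.
Leg (iii): W = PᵢVᵢ ln(V_f/Vᵢ) = (1088) ln(4.53/7.16) = -498.2 J.
W_net = 631.2 − 498.2 = 133 J.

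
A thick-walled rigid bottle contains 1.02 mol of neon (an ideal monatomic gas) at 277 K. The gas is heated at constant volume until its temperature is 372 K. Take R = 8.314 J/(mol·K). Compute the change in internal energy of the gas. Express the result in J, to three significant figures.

ΔU ≈ 1210 J

Constant volume ⇒ W = 0, so Q = ΔU = nCᵥΔT with Cᵥ = 3R/2 = 12.47 J/(mol·K).
ΔU = (1.02)(12.47)(372 − 277) = 1208 J.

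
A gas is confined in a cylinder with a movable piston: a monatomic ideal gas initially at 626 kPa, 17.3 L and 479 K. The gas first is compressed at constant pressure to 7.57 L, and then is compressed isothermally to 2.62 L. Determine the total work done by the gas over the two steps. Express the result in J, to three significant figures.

Step 1 (isobaric): W = PΔV = (626 kPa)(7.57 − 17.3 L) = -6091 J.
After step 1: P = 626 kPa, V = 7.57 L, T = 209.6 K.
Step 2 (isothermal): W = P₁V₁ ln(V₂/V₁) = (4739) ln(2.62/7.57) = -5028 J.
W_total = -6091 − 5028 = -11119 J.

W_total ≈ -11100 J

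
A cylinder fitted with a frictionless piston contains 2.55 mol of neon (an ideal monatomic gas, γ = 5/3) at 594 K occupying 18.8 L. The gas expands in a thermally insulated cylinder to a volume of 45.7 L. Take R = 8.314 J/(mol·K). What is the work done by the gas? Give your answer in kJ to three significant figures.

Adiabatic: TV^(γ−1) = const with γ = 5/3.
T₂ = T₁ (V₁/V₂)^(γ−1) = 594 × (18.8/45.7)^0.667 = 594 × 0.5531 = 328.6 K.
W_by = nCᵥ(T₁ − T₂) = (2.55)(12.47)(594 − 328.6) = 8441 J.

W ≈ 8.44 kJ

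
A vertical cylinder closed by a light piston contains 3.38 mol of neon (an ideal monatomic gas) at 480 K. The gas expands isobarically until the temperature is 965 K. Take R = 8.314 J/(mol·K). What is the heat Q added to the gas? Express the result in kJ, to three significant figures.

Isobaric: W = nRΔT = (3.38)(8.314)(485) = 13629 J.
ΔU = nCᵥΔT with Cᵥ = 3R/2: ΔU = (3.38)(12.47)(485) = 20444 J.
Q = ΔU + W = 20444 + 13629 = 34073 J.

Q ≈ 34.1 kJ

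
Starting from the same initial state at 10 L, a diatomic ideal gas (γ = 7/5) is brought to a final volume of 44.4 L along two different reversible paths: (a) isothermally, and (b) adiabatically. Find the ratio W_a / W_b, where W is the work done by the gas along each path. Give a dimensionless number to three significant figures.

Path (a) isothermal: W = P₁V₁ ln(V₂/V₁) → W_a/(P₁V₁) = 1.491.
Path (b) adiabatic: W = P₁V₁(1 − (V₁/V₂)^(γ−1))/(γ−1) → W_b/(P₁V₁) = 1.123.
W_a / W_b = 1.491 / 1.123 = 1.328.

W_a / W_b ≈ 1.33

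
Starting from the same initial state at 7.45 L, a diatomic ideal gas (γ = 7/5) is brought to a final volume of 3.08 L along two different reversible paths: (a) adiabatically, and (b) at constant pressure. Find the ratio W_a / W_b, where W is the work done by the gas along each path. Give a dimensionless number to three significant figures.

Path (a) adiabatic: W = P₁V₁(1 − (V₁/V₂)^(γ−1))/(γ−1) → W_a/(P₁V₁) = -1.059.
Path (b) isobaric: W = P₁(V₂ − V₁) → W_b/(P₁V₁) = -0.5866.
W_a / W_b = -1.059 / -0.5866 = 1.806.

W_a / W_b ≈ 1.81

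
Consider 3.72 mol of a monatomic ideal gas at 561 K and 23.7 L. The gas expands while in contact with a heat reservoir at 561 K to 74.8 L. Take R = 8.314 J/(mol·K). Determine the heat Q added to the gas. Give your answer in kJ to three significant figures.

Isothermal ⇒ ΔU = 0, so Q = W = nRT ln(V₂/V₁).
Q = (3.72)(8.314)(561) ln(74.8/23.7) = 17351 × 1.149 = 19942 J.

Q ≈ 19.9 kJ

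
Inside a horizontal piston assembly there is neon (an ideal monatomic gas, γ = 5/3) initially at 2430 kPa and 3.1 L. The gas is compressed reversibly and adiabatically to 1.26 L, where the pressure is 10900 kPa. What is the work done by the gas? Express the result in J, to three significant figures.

Adiabatic: W = (P₁V₁ − P₂V₂)/(γ − 1) with γ = 5/3.
P₁V₁ = 7533 J, P₂V₂ = 13734 J.
W = (7533 − 13734) / 0.6667 = -9301 J.

W ≈ -9300 J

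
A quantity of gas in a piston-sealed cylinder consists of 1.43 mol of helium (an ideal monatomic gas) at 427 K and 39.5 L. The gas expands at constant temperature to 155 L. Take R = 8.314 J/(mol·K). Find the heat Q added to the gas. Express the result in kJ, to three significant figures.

Isothermal ⇒ ΔU = 0, so Q = W = nRT ln(V₂/V₁).
Q = (1.43)(8.314)(427) ln(155/39.5) = 5077 × 1.367 = 6940 J.

Q ≈ 6.94 kJ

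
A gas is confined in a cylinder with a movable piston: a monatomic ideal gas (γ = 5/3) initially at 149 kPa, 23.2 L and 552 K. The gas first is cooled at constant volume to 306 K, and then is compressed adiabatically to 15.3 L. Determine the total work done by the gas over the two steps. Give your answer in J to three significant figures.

W_total ≈ -919 J

Step 1 (isochoric): W = 0 (constant volume).
After step 1: P = 82.6 kPa (V unchanged).
Step 2 (adiabatic): W = (P₁V₁ − P₂V₂)/(γ−1) = (1916 − 2529)/0.667 = -919.4 J.
W_total = 0 − 919.4 = -919.4 J.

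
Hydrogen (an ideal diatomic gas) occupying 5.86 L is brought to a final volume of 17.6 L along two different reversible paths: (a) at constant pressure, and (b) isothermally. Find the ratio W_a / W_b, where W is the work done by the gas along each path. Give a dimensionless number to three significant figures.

Path (a) isobaric: W = P₁(V₂ − V₁) → W_a/(P₁V₁) = 2.003.
Path (b) isothermal: W = P₁V₁ ln(V₂/V₁) → W_b/(P₁V₁) = 1.1.
W_a / W_b = 2.003 / 1.1 = 1.822.

W_a / W_b ≈ 1.82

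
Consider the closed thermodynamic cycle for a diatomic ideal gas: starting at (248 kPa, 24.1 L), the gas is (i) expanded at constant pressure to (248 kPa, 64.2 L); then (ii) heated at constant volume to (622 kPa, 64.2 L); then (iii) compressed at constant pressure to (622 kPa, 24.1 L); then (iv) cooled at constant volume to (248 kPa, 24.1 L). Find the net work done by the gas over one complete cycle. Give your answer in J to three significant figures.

W_net ≈ -15000 J

Constant-volume legs do no work.
W(i) = (248)(64.2 − 24.1) = 9945 J; W(iii) = (622)(24.1 − 64.2) = -24942 J.
W_net = 9945 − 24942 = -14997 J (the counter-clockwise enclosed area).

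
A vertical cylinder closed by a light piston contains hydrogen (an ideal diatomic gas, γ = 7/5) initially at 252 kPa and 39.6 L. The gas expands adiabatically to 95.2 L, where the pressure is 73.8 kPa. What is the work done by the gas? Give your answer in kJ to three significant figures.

W ≈ 7.38 kJ

Adiabatic: W = (P₁V₁ − P₂V₂)/(γ − 1) with γ = 7/5.
P₁V₁ = 9979 J, P₂V₂ = 7026 J.
W = (9979 − 7026) / 0.4 = 7384 J.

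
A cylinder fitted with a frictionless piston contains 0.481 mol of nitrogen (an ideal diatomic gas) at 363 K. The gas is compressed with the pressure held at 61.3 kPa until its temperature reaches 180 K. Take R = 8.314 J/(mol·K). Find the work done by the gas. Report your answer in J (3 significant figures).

Isobaric: W = P ΔV = nR ΔT.
W = (0.481)(8.314)(180 − 363) = -731.8 J.

W ≈ -732 J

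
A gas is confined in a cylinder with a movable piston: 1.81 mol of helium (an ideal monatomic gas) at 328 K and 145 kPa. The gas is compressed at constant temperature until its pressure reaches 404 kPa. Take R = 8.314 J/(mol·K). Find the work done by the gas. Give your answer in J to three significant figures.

Isothermal process: W = nRT ln(V₂/V₁) = nRT ln(P₁/P₂).
W = (1.81)(8.314)(328) × ln(145/404)
  = 4936 × ln(0.3589) = 4936 × -1.025
W_by_gas = -5058 J.

W ≈ -5060 J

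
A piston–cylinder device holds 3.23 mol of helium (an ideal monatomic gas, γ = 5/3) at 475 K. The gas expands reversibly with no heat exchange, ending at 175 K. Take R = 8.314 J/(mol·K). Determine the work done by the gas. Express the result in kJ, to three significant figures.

W ≈ 12.1 kJ

Adiabatic ⇒ Q = 0, so W_by = −ΔU = nCᵥ(T₁ − T₂).
Cᵥ = 3R/2 = 12.47 J/(mol·K).
W = (3.23)(12.47)(475 − 175) = 12084 J.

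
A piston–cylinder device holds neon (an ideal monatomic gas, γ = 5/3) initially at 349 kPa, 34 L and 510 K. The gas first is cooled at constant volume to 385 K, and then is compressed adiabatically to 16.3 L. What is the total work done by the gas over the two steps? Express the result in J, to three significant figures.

W_total ≈ -8500 J

Step 1 (isochoric): W = 0 (constant volume).
After step 1: P = 263.5 kPa (V unchanged).
Step 2 (adiabatic): W = (P₁V₁ − P₂V₂)/(γ−1) = (8958 − 14624)/0.667 = -8499 J.
W_total = 0 − 8499 = -8499 J.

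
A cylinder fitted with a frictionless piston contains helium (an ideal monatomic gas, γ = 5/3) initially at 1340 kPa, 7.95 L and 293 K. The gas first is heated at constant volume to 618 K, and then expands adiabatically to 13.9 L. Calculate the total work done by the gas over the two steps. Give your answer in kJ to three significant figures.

W_total ≈ 10.5 kJ

Step 1 (isochoric): W = 0 (constant volume).
After step 1: P = 2826 kPa (V unchanged).
Step 2 (adiabatic): W = (P₁V₁ − P₂V₂)/(γ−1) = (22469 − 15482)/0.667 = 10481 J.
W_total = 0 + 10481 = 10481 J.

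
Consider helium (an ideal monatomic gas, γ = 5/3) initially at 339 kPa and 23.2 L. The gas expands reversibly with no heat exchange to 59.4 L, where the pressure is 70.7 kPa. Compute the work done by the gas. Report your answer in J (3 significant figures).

W ≈ 5500 J

Adiabatic: W = (P₁V₁ − P₂V₂)/(γ − 1) with γ = 5/3.
P₁V₁ = 7865 J, P₂V₂ = 4200 J.
W = (7865 − 4200) / 0.6667 = 5498 J.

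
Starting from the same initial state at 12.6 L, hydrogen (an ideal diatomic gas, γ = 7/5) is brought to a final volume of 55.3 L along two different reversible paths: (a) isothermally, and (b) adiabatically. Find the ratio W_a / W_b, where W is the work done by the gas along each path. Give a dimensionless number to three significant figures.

Path (a) isothermal: W = P₁V₁ ln(V₂/V₁) → W_a/(P₁V₁) = 1.479.
Path (b) adiabatic: W = P₁V₁(1 − (V₁/V₂)^(γ−1))/(γ−1) → W_b/(P₁V₁) = 1.116.
W_a / W_b = 1.479 / 1.116 = 1.325.

W_a / W_b ≈ 1.32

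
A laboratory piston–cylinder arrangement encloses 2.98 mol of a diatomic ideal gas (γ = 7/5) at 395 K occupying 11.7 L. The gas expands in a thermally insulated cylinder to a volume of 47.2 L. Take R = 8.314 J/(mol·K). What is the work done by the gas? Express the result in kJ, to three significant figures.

Adiabatic: TV^(γ−1) = const with γ = 7/5.
T₂ = T₁ (V₁/V₂)^(γ−1) = 395 × (11.7/47.2)^0.4 = 395 × 0.5724 = 226.1 K.
W_by = nCᵥ(T₁ − T₂) = (2.98)(20.79)(395 − 226.1) = 10462 J.

W ≈ 10.5 kJ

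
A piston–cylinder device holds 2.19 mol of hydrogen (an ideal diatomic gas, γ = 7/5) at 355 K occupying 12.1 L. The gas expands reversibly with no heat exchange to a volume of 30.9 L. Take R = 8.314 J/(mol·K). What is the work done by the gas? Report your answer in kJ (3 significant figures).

Adiabatic: TV^(γ−1) = const with γ = 7/5.
T₂ = T₁ (V₁/V₂)^(γ−1) = 355 × (12.1/30.9)^0.4 = 355 × 0.6873 = 244 K.
W_by = nCᵥ(T₁ − T₂) = (2.19)(20.79)(355 − 244) = 5053 J.

W ≈ 5.05 kJ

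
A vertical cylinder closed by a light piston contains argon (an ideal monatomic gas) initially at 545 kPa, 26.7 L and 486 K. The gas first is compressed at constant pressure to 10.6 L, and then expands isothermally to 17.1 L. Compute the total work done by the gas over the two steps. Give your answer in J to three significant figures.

Step 1 (isobaric): W = PΔV = (545 kPa)(10.6 − 26.7 L) = -8774 J.
After step 1: P = 545 kPa, V = 10.6 L, T = 192.9 K.
Step 2 (isothermal): W = P₁V₁ ln(V₂/V₁) = (5777) ln(17.1/10.6) = 2763 J.
W_total = -8774 + 2763 = -6012 J.

W_total ≈ -6010 J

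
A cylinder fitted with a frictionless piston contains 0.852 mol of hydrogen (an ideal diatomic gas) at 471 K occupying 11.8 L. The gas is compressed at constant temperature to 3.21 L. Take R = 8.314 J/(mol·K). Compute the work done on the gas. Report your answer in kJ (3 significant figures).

Isothermal: W = nRT ln(V₂/V₁).
W = (0.852)(8.314)(471) × ln(3.21/11.8)
  = 3336 × -1.302
W_by_gas = -4343 J; work on gas = −W_by = 4343 J.

W ≈ 4.34 kJ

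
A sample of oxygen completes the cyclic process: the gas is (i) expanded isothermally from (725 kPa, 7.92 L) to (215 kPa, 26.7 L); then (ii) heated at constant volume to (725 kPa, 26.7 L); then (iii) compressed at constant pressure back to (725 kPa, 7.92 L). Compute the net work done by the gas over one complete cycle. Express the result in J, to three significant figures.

W_net ≈ -6640 J

Leg (i): W = PᵢVᵢ ln(V_f/Vᵢ) = (5742) ln(26.7/7.92) = 6978 J.
Leg (ii): W = 0.
Leg (iii): W = PΔV = (725)(7.92 − 26.7) = -13616 J.
W_net = 6978 − 13616 = -6637 J.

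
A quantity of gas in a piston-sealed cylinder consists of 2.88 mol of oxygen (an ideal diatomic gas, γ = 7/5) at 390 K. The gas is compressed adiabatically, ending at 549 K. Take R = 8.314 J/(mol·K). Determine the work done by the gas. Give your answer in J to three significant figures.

W ≈ -9520 J

Adiabatic ⇒ Q = 0, so W_by = −ΔU = nCᵥ(T₁ − T₂).
Cᵥ = 5R/2 = 20.79 J/(mol·K).
W = (2.88)(20.79)(390 − 549) = -9518 J.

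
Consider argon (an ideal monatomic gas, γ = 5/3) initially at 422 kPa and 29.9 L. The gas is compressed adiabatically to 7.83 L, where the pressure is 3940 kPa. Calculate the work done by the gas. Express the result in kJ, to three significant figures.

W ≈ -27.3 kJ

Adiabatic: W = (P₁V₁ − P₂V₂)/(γ − 1) with γ = 5/3.
P₁V₁ = 12618 J, P₂V₂ = 30850 J.
W = (12618 − 30850) / 0.6667 = -27349 J.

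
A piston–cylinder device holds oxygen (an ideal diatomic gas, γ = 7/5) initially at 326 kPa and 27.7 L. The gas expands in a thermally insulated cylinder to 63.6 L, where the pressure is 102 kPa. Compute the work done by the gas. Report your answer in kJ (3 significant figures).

Adiabatic: W = (P₁V₁ − P₂V₂)/(γ − 1) with γ = 7/5.
P₁V₁ = 9030 J, P₂V₂ = 6487 J.
W = (9030 − 6487) / 0.4 = 6357 J.

W ≈ 6.36 kJ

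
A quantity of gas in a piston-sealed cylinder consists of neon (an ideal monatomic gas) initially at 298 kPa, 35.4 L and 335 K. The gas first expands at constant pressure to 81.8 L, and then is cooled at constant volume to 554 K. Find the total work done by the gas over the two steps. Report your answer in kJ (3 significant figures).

W_total ≈ 13.8 kJ

Step 1 (isobaric): W = PΔV = (298 kPa)(81.8 − 35.4 L) = 13827 J.
Step 2 (isochoric): W = 0 (constant volume).
W_total = 13827 + 0 = 13827 J.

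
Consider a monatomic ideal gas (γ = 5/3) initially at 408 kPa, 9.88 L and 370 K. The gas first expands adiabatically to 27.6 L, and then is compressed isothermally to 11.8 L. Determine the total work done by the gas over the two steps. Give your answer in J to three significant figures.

W_total ≈ 1270 J

Step 1 (adiabatic): W = (P₁V₁ − P₂V₂)/(γ−1) = (4031 − 2032)/0.667 = 2998 J.
After step 1: P = 73.63 kPa, V = 27.6 L, T = 186.5 K.
Step 2 (isothermal): W = P₁V₁ ln(V₂/V₁) = (2032) ln(11.8/27.6) = -1727 J.
W_total = 2998 − 1727 = 1271 J.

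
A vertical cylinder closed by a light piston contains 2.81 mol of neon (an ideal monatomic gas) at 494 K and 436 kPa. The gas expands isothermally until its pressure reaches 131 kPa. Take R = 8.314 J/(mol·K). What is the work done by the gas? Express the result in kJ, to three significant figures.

Isothermal process: W = nRT ln(V₂/V₁) = nRT ln(P₁/P₂).
W = (2.81)(8.314)(494) × ln(436/131)
  = 11541 × ln(3.328) = 11541 × 1.202
W_by_gas = 13877 J.

W ≈ 13.9 kJ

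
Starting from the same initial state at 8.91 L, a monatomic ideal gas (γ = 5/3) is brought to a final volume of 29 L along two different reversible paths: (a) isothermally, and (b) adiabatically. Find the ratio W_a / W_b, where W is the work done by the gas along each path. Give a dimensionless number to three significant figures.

Path (a) isothermal: W = P₁V₁ ln(V₂/V₁) → W_a/(P₁V₁) = 1.18.
Path (b) adiabatic: W = P₁V₁(1 − (V₁/V₂)^(γ−1))/(γ−1) → W_b/(P₁V₁) = 0.817.
W_a / W_b = 1.18 / 0.817 = 1.444.

W_a / W_b ≈ 1.44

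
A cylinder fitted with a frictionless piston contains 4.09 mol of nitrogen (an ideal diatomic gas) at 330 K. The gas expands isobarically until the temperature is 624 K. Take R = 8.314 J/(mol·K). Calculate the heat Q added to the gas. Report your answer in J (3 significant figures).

Q ≈ 35000 J

Isobaric: W = nRΔT = (4.09)(8.314)(294) = 9997 J.
ΔU = nCᵥΔT with Cᵥ = 5R/2: ΔU = (4.09)(20.79)(294) = 24993 J.
Q = ΔU + W = 24993 + 9997 = 34990 J.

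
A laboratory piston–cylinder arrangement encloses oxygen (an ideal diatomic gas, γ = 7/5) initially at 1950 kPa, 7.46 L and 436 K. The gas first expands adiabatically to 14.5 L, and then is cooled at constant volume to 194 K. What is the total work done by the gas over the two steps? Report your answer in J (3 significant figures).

W_total ≈ 8490 J

Step 1 (adiabatic): W = (P₁V₁ − P₂V₂)/(γ−1) = (14547 − 11151)/0.4 = 8489 J.
Step 2 (isochoric): W = 0 (constant volume).
W_total = 8489 + 0 = 8489 J.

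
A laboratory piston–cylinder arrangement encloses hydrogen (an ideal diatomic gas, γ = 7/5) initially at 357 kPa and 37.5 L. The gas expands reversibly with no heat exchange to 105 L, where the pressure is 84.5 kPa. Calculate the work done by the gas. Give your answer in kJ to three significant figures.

W ≈ 11.3 kJ

Adiabatic: W = (P₁V₁ − P₂V₂)/(γ − 1) with γ = 7/5.
P₁V₁ = 13388 J, P₂V₂ = 8872 J.
W = (13388 − 8872) / 0.4 = 11288 J.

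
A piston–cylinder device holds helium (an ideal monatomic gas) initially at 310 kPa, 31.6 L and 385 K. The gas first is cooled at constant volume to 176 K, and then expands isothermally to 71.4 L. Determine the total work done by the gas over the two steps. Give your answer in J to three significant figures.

W_total ≈ 3650 J

Step 1 (isochoric): W = 0 (constant volume).
After step 1: P = 141.7 kPa (V unchanged).
Step 2 (isothermal): W = P₁V₁ ln(V₂/V₁) = (4478) ln(71.4/31.6) = 3650 J.
W_total = 0 + 3650 = 3650 J.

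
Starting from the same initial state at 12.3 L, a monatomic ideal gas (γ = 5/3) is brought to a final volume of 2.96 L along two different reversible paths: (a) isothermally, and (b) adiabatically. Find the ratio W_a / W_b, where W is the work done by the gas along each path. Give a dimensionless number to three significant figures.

W_a / W_b ≈ 0.599

Path (a) isothermal: W = P₁V₁ ln(V₂/V₁) → W_a/(P₁V₁) = -1.424.
Path (b) adiabatic: W = P₁V₁(1 − (V₁/V₂)^(γ−1))/(γ−1) → W_b/(P₁V₁) = -2.377.
W_a / W_b = -1.424 / -2.377 = 0.5992.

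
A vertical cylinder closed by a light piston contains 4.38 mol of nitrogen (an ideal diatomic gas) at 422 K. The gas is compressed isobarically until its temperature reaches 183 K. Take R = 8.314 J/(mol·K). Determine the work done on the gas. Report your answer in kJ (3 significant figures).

Isobaric: W = P ΔV = nR ΔT.
W = (4.38)(8.314)(183 − 422) = -8703 J.
Work on gas = −W_by = 8703 J.

W ≈ 8.70 kJ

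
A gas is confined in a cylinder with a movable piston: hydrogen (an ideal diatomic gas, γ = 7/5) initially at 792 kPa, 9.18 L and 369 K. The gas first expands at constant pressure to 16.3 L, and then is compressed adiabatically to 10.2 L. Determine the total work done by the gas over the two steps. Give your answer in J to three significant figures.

Step 1 (isobaric): W = PΔV = (792 kPa)(16.3 − 9.18 L) = 5639 J.
After step 1: P = 792 kPa, V = 16.3 L, T = 655.2 K.
Step 2 (adiabatic): W = (P₁V₁ − P₂V₂)/(γ−1) = (12910 − 15572)/0.4 = -6656 J.
W_total = 5639 − 6656 = -1017 J.

W_total ≈ -1020 J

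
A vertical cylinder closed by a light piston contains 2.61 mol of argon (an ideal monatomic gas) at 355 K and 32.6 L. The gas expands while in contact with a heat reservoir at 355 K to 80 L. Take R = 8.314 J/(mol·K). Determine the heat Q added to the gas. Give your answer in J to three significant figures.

Q ≈ 6920 J

Isothermal ⇒ ΔU = 0, so Q = W = nRT ln(V₂/V₁).
Q = (2.61)(8.314)(355) ln(80/32.6) = 7703 × 0.8977 = 6915 J.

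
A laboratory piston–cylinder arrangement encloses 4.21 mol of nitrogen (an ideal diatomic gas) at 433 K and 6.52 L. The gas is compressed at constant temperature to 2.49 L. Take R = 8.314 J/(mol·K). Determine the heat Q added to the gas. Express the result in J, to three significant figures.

Q ≈ -14600 J

Isothermal ⇒ ΔU = 0, so Q = W = nRT ln(V₂/V₁).
Q = (4.21)(8.314)(433) ln(2.49/6.52) = 15156 × -0.9626 = -14589 J.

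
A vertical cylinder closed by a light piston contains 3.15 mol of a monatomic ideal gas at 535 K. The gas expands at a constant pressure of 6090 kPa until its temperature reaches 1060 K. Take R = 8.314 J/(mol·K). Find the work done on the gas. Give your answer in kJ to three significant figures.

W ≈ -13.7 kJ

Isobaric: W = P ΔV = nR ΔT.
W = (3.15)(8.314)(1060 − 535) = 13749 J.
Work on gas = −W_by = -13749 J.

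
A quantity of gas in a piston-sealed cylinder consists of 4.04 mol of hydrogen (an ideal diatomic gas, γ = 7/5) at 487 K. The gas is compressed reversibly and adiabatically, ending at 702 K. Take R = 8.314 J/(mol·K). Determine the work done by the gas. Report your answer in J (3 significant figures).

W ≈ -18100 J

Adiabatic ⇒ Q = 0, so W_by = −ΔU = nCᵥ(T₁ − T₂).
Cᵥ = 5R/2 = 20.79 J/(mol·K).
W = (4.04)(20.79)(487 − 702) = -18054 J.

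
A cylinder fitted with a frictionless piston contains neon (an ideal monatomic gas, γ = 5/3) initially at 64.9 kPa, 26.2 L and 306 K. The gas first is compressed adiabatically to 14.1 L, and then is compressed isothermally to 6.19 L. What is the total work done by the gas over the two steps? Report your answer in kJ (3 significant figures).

W_total ≈ -3.42 kJ

Step 1 (adiabatic): W = (P₁V₁ − P₂V₂)/(γ−1) = (1700 − 2570)/0.667 = -1304 J.
After step 1: P = 182.3 kPa, V = 14.1 L, T = 462.5 K.
Step 2 (isothermal): W = P₁V₁ ln(V₂/V₁) = (2570) ln(6.19/14.1) = -2116 J.
W_total = -1304 − 2116 = -3420 J.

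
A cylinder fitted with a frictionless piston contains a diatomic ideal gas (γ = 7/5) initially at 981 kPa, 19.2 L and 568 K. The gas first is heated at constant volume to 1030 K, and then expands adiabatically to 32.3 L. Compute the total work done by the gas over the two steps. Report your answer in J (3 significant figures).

Step 1 (isochoric): W = 0 (constant volume).
After step 1: P = 1779 kPa (V unchanged).
Step 2 (adiabatic): W = (P₁V₁ − P₂V₂)/(γ−1) = (34155 − 27739)/0.4 = 16040 J.
W_total = 0 + 16040 = 16040 J.

W_total ≈ 16000 J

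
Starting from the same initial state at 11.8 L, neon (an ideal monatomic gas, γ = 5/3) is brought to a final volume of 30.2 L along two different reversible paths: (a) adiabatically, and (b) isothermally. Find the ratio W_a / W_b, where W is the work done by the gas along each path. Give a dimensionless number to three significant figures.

W_a / W_b ≈ 0.743

Path (a) adiabatic: W = P₁V₁(1 − (V₁/V₂)^(γ−1))/(γ−1) → W_a/(P₁V₁) = 0.6983.
Path (b) isothermal: W = P₁V₁ ln(V₂/V₁) → W_b/(P₁V₁) = 0.9397.
W_a / W_b = 0.6983 / 0.9397 = 0.7431.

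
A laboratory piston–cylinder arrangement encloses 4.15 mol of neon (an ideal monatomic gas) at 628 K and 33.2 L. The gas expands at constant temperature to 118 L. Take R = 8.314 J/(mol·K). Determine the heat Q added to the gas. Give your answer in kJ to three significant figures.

Q ≈ 27.5 kJ

Isothermal ⇒ ΔU = 0, so Q = W = nRT ln(V₂/V₁).
Q = (4.15)(8.314)(628) ln(118/33.2) = 21668 × 1.268 = 27478 J.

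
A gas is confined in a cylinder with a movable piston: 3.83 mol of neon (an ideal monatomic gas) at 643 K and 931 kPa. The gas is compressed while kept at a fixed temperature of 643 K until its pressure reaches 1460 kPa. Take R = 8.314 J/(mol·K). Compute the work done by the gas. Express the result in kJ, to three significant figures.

Isothermal process: W = nRT ln(V₂/V₁) = nRT ln(P₁/P₂).
W = (3.83)(8.314)(643) × ln(931/1460)
  = 20475 × ln(0.6377) = 20475 × -0.4499
W_by_gas = -9212 J.

W ≈ -9.21 kJ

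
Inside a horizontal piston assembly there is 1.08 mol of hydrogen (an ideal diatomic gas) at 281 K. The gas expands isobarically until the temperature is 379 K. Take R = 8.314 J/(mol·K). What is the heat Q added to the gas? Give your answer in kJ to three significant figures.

Isobaric: W = nRΔT = (1.08)(8.314)(98) = 880 J.
ΔU = nCᵥΔT with Cᵥ = 5R/2: ΔU = (1.08)(20.79)(98) = 2200 J.
Q = ΔU + W = 2200 + 880 = 3080 J.

Q ≈ 3.08 kJ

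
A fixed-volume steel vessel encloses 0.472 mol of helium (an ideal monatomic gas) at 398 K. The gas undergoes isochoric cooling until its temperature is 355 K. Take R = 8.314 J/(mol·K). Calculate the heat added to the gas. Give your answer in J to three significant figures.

Q ≈ -253 J

Constant volume ⇒ W = 0, so Q = ΔU = nCᵥΔT with Cᵥ = 3R/2 = 12.47 J/(mol·K).
ΔU = (0.472)(12.47)(355 − 398) = -253.1 J.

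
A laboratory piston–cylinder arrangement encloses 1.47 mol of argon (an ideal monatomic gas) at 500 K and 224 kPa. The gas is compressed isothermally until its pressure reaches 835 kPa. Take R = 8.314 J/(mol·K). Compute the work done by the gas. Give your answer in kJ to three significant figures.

Isothermal process: W = nRT ln(V₂/V₁) = nRT ln(P₁/P₂).
W = (1.47)(8.314)(500) × ln(224/835)
  = 6111 × ln(0.2683) = 6111 × -1.316
W_by_gas = -8040 J.

W ≈ -8.04 kJ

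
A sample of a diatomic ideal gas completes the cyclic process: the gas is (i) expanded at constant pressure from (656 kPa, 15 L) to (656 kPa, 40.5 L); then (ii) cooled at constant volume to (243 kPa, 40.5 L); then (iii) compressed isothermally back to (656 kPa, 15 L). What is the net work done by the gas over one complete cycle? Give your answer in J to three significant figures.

W_net ≈ 6950 J

Leg (i): W = PΔV = (656)(40.5 − 15) = 16728 J.
Leg (ii): W = 0.
Leg (iii): W = PᵢVᵢ ln(V_f/Vᵢ) = (9842) ln(15/40.5) = -9775 J.
W_net = 16728 − 9775 = 6953 J.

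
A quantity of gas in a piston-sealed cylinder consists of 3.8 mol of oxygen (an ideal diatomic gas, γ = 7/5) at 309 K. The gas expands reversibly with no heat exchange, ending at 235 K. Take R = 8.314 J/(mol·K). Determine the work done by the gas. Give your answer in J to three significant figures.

W ≈ 5840 J

Adiabatic ⇒ Q = 0, so W_by = −ΔU = nCᵥ(T₁ − T₂).
Cᵥ = 5R/2 = 20.79 J/(mol·K).
W = (3.8)(20.79)(309 − 235) = 5845 J.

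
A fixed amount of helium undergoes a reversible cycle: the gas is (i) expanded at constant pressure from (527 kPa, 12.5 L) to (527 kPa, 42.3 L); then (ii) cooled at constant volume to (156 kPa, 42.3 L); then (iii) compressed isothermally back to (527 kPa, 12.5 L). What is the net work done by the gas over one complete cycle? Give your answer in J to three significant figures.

W_net ≈ 7660 J

Leg (i): W = PΔV = (527)(42.3 − 12.5) = 15705 J.
Leg (ii): W = 0.
Leg (iii): W = PᵢVᵢ ln(V_f/Vᵢ) = (6599) ln(12.5/42.3) = -8044 J.
W_net = 15705 − 8044 = 7660 J.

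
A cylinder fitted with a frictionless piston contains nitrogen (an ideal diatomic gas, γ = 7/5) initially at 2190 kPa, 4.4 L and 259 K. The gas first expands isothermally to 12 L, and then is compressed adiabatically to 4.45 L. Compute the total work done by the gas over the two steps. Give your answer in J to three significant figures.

W_total ≈ -2070 J

Step 1 (isothermal): W = P₁V₁ ln(V₂/V₁) = (9636) ln(12/4.4) = 9668 J.
After step 1: P = 803 kPa, V = 12 L, T = 259 K.
Step 2 (adiabatic): W = (P₁V₁ − P₂V₂)/(γ−1) = (9636 − 14329)/0.4 = -11733 J.
W_total = 9668 − 11733 = -2065 J.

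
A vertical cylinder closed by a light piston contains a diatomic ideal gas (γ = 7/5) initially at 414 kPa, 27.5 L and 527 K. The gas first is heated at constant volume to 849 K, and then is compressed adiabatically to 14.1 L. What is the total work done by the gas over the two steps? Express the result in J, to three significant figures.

Step 1 (isochoric): W = 0 (constant volume).
After step 1: P = 667 kPa (V unchanged).
Step 2 (adiabatic): W = (P₁V₁ − P₂V₂)/(γ−1) = (18341 − 23959)/0.4 = -14045 J.
W_total = 0 − 14045 = -14045 J.

W_total ≈ -14000 J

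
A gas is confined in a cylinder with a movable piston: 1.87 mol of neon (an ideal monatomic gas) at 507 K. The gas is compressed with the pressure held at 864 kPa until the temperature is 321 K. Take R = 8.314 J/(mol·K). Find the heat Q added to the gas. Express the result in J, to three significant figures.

Isobaric: W = nRΔT = (1.87)(8.314)(-186) = -2892 J.
ΔU = nCᵥΔT with Cᵥ = 3R/2: ΔU = (1.87)(12.47)(-186) = -4338 J.
Q = ΔU + W = -4338 − 2892 = -7229 J.

Q ≈ -7230 J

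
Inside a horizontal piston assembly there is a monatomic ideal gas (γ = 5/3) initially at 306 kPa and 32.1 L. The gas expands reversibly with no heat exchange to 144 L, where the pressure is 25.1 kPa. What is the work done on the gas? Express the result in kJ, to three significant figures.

W ≈ -9.31 kJ

Adiabatic: W = (P₁V₁ − P₂V₂)/(γ − 1) with γ = 5/3.
P₁V₁ = 9823 J, P₂V₂ = 3614 J.
W = (9823 − 3614) / 0.6667 = 9312 J.
Work on gas = −W_by = -9312 J.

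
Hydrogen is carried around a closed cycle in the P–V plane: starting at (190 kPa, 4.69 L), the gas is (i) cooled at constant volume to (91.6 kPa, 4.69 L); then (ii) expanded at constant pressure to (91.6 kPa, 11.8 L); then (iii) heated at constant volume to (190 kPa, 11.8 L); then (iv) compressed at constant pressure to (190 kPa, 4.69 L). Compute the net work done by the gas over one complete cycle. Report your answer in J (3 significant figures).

Constant-volume legs do no work.
W(ii) = (91.6)(11.8 − 4.69) = 651.3 J; W(iv) = (190)(4.69 − 11.8) = -1351 J.
W_net = 651.3 − 1351 = -699.6 J (the counter-clockwise enclosed area).

W_net ≈ -700 J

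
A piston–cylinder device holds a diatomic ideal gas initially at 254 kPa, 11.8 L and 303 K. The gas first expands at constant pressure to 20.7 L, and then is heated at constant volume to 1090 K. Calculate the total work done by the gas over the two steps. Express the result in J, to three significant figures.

W_total ≈ 2260 J

Step 1 (isobaric): W = PΔV = (254 kPa)(20.7 − 11.8 L) = 2261 J.
Step 2 (isochoric): W = 0 (constant volume).
W_total = 2261 + 0 = 2261 J.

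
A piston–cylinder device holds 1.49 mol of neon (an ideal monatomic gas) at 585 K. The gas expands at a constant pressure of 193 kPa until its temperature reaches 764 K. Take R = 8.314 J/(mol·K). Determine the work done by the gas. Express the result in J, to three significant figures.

W ≈ 2220 J

Isobaric: W = P ΔV = nR ΔT.
W = (1.49)(8.314)(764 − 585) = 2217 J.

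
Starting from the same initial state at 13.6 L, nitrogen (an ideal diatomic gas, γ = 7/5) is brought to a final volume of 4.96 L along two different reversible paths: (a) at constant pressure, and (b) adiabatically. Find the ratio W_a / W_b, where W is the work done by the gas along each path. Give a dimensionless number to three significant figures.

Path (a) isobaric: W = P₁(V₂ − V₁) → W_a/(P₁V₁) = -0.6353.
Path (b) adiabatic: W = P₁V₁(1 − (V₁/V₂)^(γ−1))/(γ−1) → W_b/(P₁V₁) = -1.243.
W_a / W_b = -0.6353 / -1.243 = 0.5113.

W_a / W_b ≈ 0.511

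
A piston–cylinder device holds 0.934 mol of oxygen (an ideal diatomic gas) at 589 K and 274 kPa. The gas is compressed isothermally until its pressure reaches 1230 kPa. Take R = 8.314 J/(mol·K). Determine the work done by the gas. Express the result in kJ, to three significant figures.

Isothermal process: W = nRT ln(V₂/V₁) = nRT ln(P₁/P₂).
W = (0.934)(8.314)(589) × ln(274/1230)
  = 4574 × ln(0.2228) = 4574 × -1.502
W_by_gas = -6868 J.

W ≈ -6.87 kJ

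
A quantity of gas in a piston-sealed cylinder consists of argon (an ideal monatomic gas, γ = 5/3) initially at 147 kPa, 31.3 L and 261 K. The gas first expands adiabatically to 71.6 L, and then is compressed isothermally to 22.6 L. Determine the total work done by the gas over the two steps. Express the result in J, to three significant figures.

W_total ≈ -130 J

Step 1 (adiabatic): W = (P₁V₁ − P₂V₂)/(γ−1) = (4601 − 2650)/0.667 = 2926 J.
After step 1: P = 37.01 kPa, V = 71.6 L, T = 150.3 K.
Step 2 (isothermal): W = P₁V₁ ln(V₂/V₁) = (2650) ln(22.6/71.6) = -3056 J.
W_total = 2926 − 3056 = -129.8 J.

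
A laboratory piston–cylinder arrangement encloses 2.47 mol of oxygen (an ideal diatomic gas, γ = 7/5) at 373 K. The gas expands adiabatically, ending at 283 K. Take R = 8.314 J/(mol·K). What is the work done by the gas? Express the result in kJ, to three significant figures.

W ≈ 4.62 kJ

Adiabatic ⇒ Q = 0, so W_by = −ΔU = nCᵥ(T₁ − T₂).
Cᵥ = 5R/2 = 20.79 J/(mol·K).
W = (2.47)(20.79)(373 − 283) = 4621 J.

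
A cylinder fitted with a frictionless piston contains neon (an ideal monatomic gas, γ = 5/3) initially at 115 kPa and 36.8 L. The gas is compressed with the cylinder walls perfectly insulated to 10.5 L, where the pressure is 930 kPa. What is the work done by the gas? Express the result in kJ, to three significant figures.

W ≈ -8.30 kJ

Adiabatic: W = (P₁V₁ − P₂V₂)/(γ − 1) with γ = 5/3.
P₁V₁ = 4232 J, P₂V₂ = 9765 J.
W = (4232 − 9765) / 0.6667 = -8299 J.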